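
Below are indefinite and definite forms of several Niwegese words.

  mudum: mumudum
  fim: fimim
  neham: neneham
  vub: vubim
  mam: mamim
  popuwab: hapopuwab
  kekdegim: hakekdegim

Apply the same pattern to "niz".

mam and neham both end in -m yet inflect differently (mamim, neneham), so the final letter is not what conditions the rule; the number of vowels is.
"niz" has 1 vowel. The stems with 1 vowel (mam → mamim, fim → fimim, vub → vubim) add -im.
The other patterns: stems with 2 vowels repeat the first consonant+vowel as a prefix; stems with 3 vowels add the prefix ha-.
So niz → nizim.

nizim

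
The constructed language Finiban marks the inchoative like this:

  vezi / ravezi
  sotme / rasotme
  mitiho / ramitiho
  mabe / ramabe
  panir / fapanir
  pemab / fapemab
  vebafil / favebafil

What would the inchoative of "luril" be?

"luril" ends in a consonant. The stems ending in a consonant (panir → fapanir, pemab → fapemab, vebafil → favebafil) add the prefix fa-.
The other pattern: stems ending in a vowel add the prefix ra-.
So luril → faluril.

faluril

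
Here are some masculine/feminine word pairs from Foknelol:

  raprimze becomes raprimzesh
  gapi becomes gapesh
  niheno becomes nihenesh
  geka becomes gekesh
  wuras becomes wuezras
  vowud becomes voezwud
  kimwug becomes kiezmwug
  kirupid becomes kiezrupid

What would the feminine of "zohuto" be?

geka and wuras both have last vowel 'a' yet inflect differently (gekesh, wuezras), so the last vowel is not what conditions the rule; whether the stem ends in a vowel or a consonant is.
"zohuto" ends in a vowel. The stems ending in a vowel (raprimze → raprimzesh, gapi → gapesh, niheno → nihenesh) drop the final letter and add -esh.
So zohuto → zohutesh.

zohutesh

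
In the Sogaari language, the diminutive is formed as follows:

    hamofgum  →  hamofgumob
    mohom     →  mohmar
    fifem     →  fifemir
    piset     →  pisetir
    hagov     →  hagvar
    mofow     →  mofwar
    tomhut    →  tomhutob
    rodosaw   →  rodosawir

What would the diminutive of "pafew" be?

hamofgum and mohom both end in -m yet inflect differently (hamofgumob, mohmar), so the final letter is not what conditions the rule; the last vowel is.
"pafew" has last vowel 'e'. The stems whose last vowel is 'e' (piset → pisetir, fifem → fifemir) add -ir.
The other patterns: stems whose last vowel is 'u' add -ob; stems whose last vowel is 'o' delete the last vowel and add -ar.
So pafew → pafewir.

pafewir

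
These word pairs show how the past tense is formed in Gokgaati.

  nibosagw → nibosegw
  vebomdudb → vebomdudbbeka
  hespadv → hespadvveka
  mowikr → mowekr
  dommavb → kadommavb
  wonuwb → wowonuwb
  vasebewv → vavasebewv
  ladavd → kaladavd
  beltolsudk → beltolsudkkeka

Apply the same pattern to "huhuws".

hespadv and vasebewv both end in -v yet inflect differently (hespadvveka, vavasebewv), so the final letter is not what conditions the rule; the second-to-last letter is.
"huhuws" has second-to-last letter 'w'. The stems whose second-to-last letter is 'w' (vasebewv → vavasebewv, wonuwb → wowonuwb) repeat the first consonant+vowel as a prefix.
So huhuws → huhuhuws.

huhuhuws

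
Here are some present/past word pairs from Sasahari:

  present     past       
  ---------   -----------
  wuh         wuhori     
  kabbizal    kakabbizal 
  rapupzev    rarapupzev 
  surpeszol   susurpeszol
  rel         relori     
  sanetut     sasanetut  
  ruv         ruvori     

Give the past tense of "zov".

rel and kabbizal both end in -l yet inflect differently (relori, kakabbizal), so the final letter is not what conditions the rule; the number of vowels is.
"zov" has 1 vowel. The stems with 1 vowel (rel → relori, wuh → wuhori, ruv → ruvori) add -ori.
So zov → zovori.

zovori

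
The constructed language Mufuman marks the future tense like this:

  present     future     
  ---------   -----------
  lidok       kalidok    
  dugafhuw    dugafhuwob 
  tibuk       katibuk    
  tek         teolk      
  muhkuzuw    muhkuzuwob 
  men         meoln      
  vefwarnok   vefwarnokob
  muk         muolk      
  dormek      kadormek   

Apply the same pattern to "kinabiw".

kinabiwob

muk and lidok both end in -k yet inflect differently (muolk, kalidok), so the final letter is not what conditions the rule; the number of vowels is.
"kinabiw" has 3 vowels. The stems with 3 vowels (vefwarnok → vefwarnokob, muhkuzuw → muhkuzuwob, dugafhuw → dugafhuwob) add -ob.
So kinabiw → kinabiwob.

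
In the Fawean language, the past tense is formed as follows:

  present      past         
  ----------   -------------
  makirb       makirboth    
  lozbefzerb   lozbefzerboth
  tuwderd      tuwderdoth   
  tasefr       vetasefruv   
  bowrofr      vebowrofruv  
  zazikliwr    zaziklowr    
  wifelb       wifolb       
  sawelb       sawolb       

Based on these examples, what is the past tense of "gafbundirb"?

gafbundirboth

"gafbundirb" has second-to-last letter 'r'. The stems whose second-to-last letter is 'r' (makirb → makirboth, lozbefzerb → lozbefzerboth, tuwderd → tuwderdoth) add -oth.
The other patterns: stems whose second-to-last letter is 'f' add ve- … -uv around the stem; stems whose second-to-last letter is 'l' or 'w' change the last vowel to 'o'.
So gafbundirb → gafbundirboth.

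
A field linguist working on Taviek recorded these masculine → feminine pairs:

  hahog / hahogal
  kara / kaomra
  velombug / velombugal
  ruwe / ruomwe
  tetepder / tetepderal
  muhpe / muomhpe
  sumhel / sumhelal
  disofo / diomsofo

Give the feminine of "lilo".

liomlo

"lilo" ends in a vowel. The stems ending in a vowel (disofo → diomsofo, ruwe → ruomwe, muhpe → muomhpe) insert -om- after the first vowel.
The other pattern: stems ending in a consonant add -al.
So lilo → liomlo.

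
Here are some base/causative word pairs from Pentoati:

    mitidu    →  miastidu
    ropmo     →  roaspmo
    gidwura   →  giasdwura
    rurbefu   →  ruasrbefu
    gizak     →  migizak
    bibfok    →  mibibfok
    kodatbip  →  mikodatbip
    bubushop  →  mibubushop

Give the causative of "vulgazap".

mivulgazap

"vulgazap" ends in a consonant. The stems ending in a consonant (gizak → migizak, bibfok → mibibfok, kodatbip → mikodatbip) add the prefix mi-.
The other pattern: stems ending in a vowel insert -as- after the first vowel.
So vulgazap → mivulgazap.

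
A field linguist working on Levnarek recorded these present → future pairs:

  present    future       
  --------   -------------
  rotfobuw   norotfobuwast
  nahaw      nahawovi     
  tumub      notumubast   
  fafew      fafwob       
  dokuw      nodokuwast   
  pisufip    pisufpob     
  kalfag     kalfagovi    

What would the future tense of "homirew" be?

homirwob

"homirew" has last vowel 'e'. The one such stem in the data (fafew → fafwob) deletes the last vowel and adds -ob (as does pisufip), so the same rule applies.
The other patterns: stems whose last vowel is 'a' add -ovi; stems whose last vowel is 'u' add no- … -ast around the stem.
So homirew → homirwob.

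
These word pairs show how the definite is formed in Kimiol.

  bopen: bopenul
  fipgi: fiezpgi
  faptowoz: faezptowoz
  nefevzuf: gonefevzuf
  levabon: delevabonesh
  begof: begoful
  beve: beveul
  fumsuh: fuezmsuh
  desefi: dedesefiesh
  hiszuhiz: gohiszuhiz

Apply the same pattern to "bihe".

"bihe" begins with b-. The stems beginning with b- (begof → begoful, bopen → bopenul, beve → beveul) add -ul.
The other patterns: stems beginning with f- insert -ez- after the first vowel; stems beginning with d- or l- add de- … -esh around the stem; stems beginning with h- or n- add the prefix go-.
So bihe → biheul.

biheul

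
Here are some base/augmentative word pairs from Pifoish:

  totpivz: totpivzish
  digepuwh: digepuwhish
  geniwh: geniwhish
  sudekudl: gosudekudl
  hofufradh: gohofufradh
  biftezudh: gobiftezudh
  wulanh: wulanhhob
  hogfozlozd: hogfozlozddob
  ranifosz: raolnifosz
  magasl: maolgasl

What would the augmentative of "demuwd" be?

magasl and sudekudl both end in -l yet inflect differently (maolgasl, gosudekudl), so the final letter is not what conditions the rule; the second-to-last letter is.
"demuwd" has second-to-last letter 'w'. The stems whose second-to-last letter is 'w' (geniwh → geniwhish, digepuwh → digepuwhish) add -ish.
So demuwd → demuwdish.

demuwdish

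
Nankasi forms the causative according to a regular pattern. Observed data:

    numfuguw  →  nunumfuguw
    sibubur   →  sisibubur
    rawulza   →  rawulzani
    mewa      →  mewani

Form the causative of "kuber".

kukuber

rawulza and numfuguw both have 3 vowels yet inflect differently (rawulzani, nunumfuguw), so the number of vowels is not what conditions the rule; whether the stem ends in a vowel or a consonant is.
"kuber" ends in a consonant. The stems ending in a consonant (numfuguw → nunumfuguw, sibubur → sisibubur) repeat the first consonant+vowel as a prefix.
The other pattern: stems ending in a vowel drop the final letter and add -ani.
So kuber → kukuber.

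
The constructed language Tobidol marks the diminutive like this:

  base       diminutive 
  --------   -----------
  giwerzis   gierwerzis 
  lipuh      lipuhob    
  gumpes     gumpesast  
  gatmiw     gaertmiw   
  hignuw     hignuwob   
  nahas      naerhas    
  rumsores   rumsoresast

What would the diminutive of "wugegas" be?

wuergegas

"wugegas" has last vowel 'a'. The one such stem in the data (nahas → naerhas) inserts -er- after the first vowel (as do gatmiw, giwerzis), so the same rule applies.
So wugegas → wuergegas.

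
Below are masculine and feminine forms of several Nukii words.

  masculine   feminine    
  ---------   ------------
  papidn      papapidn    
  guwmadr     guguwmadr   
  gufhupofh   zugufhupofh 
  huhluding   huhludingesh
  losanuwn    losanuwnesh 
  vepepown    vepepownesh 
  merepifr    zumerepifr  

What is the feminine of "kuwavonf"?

kuwavonfesh

"kuwavonf" has second-to-last letter 'n'. The one such stem in the data (huhluding → huhludingesh) adds -esh, so the same rule applies.
So kuwavonf → kuwavonfesh.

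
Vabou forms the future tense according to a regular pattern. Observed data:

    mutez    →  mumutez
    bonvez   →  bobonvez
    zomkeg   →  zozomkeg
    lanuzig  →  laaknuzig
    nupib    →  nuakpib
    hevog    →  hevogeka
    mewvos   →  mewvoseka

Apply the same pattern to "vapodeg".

vavapodeg

"vapodeg" has last vowel 'e'. The stems whose last vowel is 'e' (mutez → mumutez, bonvez → bobonvez, zomkeg → zozomkeg) repeat the first consonant+vowel as a prefix.
The other patterns: stems whose last vowel is 'i' insert -ak- after the first vowel; stems whose last vowel is 'o' add -eka.
So vapodeg → vavapodeg.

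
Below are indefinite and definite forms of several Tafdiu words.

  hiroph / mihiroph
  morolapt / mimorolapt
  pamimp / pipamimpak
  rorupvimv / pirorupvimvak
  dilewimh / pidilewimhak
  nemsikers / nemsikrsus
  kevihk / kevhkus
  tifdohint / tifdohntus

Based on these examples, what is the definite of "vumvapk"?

mivumvapk

"vumvapk" has second-to-last letter 'p'. The stems whose second-to-last letter is 'p' (hiroph → mihiroph, morolapt → mimorolapt) add the prefix mi-.
The other patterns: stems whose second-to-last letter is 'm' add pi- … -ak around the stem; stems whose second-to-last letter is 'h', 'n' or 'r' delete the last vowel and add -us.
So vumvapk → mivumvapk.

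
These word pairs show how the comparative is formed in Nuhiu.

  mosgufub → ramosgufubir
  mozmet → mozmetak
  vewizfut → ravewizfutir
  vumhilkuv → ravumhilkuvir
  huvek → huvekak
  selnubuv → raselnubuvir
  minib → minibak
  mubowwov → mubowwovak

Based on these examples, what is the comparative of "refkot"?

refkotak

vewizfut and mozmet both end in -t yet inflect differently (ravewizfutir, mozmetak), so the final letter is not what conditions the rule; the last vowel is.
"refkot" has last vowel 'o'. The one such stem in the data (mubowwov → mubowwovak) adds -ak, so the same rule applies.
So refkot → refkotak.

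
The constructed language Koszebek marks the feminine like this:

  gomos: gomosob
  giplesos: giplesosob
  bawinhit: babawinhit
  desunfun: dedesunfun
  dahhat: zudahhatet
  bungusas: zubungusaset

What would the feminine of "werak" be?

zuweraket

bawinhit and dahhat both end in -t yet inflect differently (babawinhit, zudahhatet), so the final letter is not what conditions the rule; the last vowel is.
"werak" has last vowel 'a'. The stems whose last vowel is 'a' (dahhat → zudahhatet, bungusas → zubungusaset) add zu- … -et around the stem.
The other patterns: stems whose last vowel is 'o' add -ob; stems whose last vowel is 'i' or 'u' repeat the first consonant+vowel as a prefix.
So werak → zuweraket.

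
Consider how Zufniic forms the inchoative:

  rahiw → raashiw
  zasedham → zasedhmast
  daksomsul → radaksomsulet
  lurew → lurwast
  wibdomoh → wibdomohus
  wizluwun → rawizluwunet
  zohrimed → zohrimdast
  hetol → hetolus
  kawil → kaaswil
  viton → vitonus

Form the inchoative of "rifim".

daksomsul and kawil both end in -l yet inflect differently (radaksomsulet, kaaswil), so the final letter is not what conditions the rule; the last vowel is.
"rifim" has last vowel 'i'. The stems whose last vowel is 'i' (kawil → kaaswil, rahiw → raashiw) insert -as- after the first vowel.
The other patterns: stems whose last vowel is 'u' add ra- … -et around the stem; stems whose last vowel is 'o' add -us; stems whose last vowel is 'a' or 'e' delete the last vowel and add -ast.
So rifim → riasfim.

riasfim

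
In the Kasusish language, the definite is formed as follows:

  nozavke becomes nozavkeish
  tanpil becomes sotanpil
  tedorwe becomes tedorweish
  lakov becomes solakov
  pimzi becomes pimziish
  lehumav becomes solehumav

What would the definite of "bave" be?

baveish

pimzi and tanpil both have last vowel 'i' yet inflect differently (pimziish, sotanpil), so the last vowel is not what conditions the rule; whether the stem ends in a vowel or a consonant is.
"bave" ends in a vowel. The stems ending in a vowel (pimzi → pimziish, tedorwe → tedorweish, nozavke → nozavkeish) add -ish.
So bave → baveish.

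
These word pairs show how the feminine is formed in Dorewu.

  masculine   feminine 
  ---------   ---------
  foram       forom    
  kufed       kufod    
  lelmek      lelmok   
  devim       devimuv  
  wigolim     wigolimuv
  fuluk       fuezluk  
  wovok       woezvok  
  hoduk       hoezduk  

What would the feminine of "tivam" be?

tivom

foram and devim both end in -m yet inflect differently (forom, devimuv), so the final letter is not what conditions the rule; the last vowel is.
"tivam" has last vowel 'a'. The one such stem in the data (foram → forom) changes the last vowel to 'o' (as do kufed, lelmek), so the same rule applies.
So tivam → tivom.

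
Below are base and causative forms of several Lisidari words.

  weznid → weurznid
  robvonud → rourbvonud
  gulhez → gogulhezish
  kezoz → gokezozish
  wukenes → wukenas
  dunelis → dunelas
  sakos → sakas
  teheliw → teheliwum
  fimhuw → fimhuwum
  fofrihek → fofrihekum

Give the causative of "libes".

libas

gulhez and wukenes both have last vowel 'e' yet inflect differently (gogulhezish, wukenas), so the last vowel is not what conditions the rule; the final letter is.
"libes" ends in -s. The stems ending in -s (wukenes → wukenas, dunelis → dunelas, sakos → sakas) change the last vowel to 'a'.
The other patterns: stems ending in -d insert -ur- after the first vowel; stems ending in -z add go- … -ish around the stem; stems ending in -k or -w add -um.
So libes → libas.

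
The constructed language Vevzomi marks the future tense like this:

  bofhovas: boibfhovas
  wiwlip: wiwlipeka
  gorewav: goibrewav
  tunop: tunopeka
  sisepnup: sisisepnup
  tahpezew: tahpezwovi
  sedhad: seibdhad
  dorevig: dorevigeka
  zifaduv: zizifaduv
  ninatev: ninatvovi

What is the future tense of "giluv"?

gigiluv

"giluv" has last vowel 'u'. The stems whose last vowel is 'u' (sisepnup → sisisepnup, zifaduv → zizifaduv) repeat the first consonant+vowel as a prefix.
So giluv → gigiluv.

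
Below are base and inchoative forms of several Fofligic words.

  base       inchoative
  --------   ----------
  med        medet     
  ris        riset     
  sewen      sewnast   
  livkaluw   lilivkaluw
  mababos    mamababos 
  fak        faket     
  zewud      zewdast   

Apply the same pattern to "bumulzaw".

bubumulzaw

med and zewud both end in -d yet inflect differently (medet, zewdast), so the final letter is not what conditions the rule; the number of vowels is.
"bumulzaw" has 3 vowels. The stems with 3 vowels (livkaluw → lilivkaluw, mababos → mamababos) repeat the first consonant+vowel as a prefix.
So bumulzaw → bubumulzaw.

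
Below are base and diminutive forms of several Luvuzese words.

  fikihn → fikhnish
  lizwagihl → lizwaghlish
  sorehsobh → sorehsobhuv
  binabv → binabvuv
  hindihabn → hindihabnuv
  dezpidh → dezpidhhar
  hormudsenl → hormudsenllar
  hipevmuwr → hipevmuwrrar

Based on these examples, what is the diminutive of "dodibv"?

dodibvuv

fikihn and hindihabn both end in -n yet inflect differently (fikhnish, hindihabnuv), so the final letter is not what conditions the rule; the second-to-last letter is.
"dodibv" has second-to-last letter 'b'. The stems whose second-to-last letter is 'b' (sorehsobh → sorehsobhuv, binabv → binabvuv, hindihabn → hindihabnuv) add -uv.
The other patterns: stems whose second-to-last letter is 'h' delete the last vowel and add -ish; stems whose second-to-last letter is 'd', 'n' or 'w' double the final consonant and add -ar.
So dodibv → dodibvuv.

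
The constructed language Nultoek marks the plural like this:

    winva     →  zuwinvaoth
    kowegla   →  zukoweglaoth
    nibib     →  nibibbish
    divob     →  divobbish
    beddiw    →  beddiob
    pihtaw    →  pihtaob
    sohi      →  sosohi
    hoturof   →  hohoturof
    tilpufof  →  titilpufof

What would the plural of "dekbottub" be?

nibib and beddiw both have last vowel 'i' yet inflect differently (nibibbish, beddiob), so the last vowel is not what conditions the rule; the final letter is.
"dekbottub" ends in -b. The stems ending in -b (nibib → nibibbish, divob → divobbish) double the final consonant and add -ish.
The other patterns: stems ending in -a add zu- … -oth around the stem; stems ending in -w drop the final letter and add -ob; stems ending in -f or -i repeat the first consonant+vowel as a prefix.
So dekbottub → dekbottubbish.

dekbottubbish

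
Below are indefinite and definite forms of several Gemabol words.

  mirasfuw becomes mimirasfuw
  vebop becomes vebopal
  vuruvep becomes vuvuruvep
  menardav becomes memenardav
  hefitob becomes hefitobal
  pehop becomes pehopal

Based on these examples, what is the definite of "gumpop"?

gumpopal

vebop and vuruvep both end in -p yet inflect differently (vebopal, vuvuruvep), so the final letter is not what conditions the rule; the last vowel is.
"gumpop" has last vowel 'o'. The stems whose last vowel is 'o' (vebop → vebopal, hefitob → hefitobal, pehop → pehopal) add -al.
So gumpop → gumpopal.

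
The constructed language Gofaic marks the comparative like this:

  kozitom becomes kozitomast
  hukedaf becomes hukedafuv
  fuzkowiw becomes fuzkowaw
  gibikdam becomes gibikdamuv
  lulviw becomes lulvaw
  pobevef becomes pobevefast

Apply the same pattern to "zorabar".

gibikdam and kozitom both end in -m yet inflect differently (gibikdamuv, kozitomast), so the final letter is not what conditions the rule; the last vowel is.
"zorabar" has last vowel 'a'. The stems whose last vowel is 'a' (gibikdam → gibikdamuv, hukedaf → hukedafuv) add -uv.
The other patterns: stems whose last vowel is 'i' change the last vowel to 'a'; stems whose last vowel is 'e' or 'o' add -ast.
So zorabar → zorabaruv.

zorabaruv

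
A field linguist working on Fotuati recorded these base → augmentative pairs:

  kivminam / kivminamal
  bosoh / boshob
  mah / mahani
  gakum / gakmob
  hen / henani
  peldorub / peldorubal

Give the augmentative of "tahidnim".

tahidnimal

"tahidnim" has 3 vowels. The stems with 3 vowels (peldorub → peldorubal, kivminam → kivminamal) add -al.
The other patterns: stems with 1 vowel add -ani; stems with 2 vowels delete the last vowel and add -ob.
So tahidnim → tahidnimal.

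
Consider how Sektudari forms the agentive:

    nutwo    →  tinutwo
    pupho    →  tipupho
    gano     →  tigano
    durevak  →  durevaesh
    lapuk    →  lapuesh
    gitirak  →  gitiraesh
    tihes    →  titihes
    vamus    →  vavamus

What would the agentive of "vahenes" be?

lapuk and vamus both have last vowel 'u' yet inflect differently (lapuesh, vavamus), so the last vowel is not what conditions the rule; the final letter is.
"vahenes" ends in -s. The stems ending in -s (tihes → titihes, vamus → vavamus) repeat the first consonant+vowel as a prefix.
The other patterns: stems ending in -o add the prefix ti-; stems ending in -k drop the final letter and add -esh.
So vahenes → vavahenes.

vavahenes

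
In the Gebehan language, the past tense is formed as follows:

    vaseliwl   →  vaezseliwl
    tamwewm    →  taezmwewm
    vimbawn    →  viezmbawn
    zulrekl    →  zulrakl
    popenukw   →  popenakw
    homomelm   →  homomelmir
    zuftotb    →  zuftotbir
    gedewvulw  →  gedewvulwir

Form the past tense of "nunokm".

nunakm

vaseliwl and zulrekl both end in -l yet inflect differently (vaezseliwl, zulrakl), so the final letter is not what conditions the rule; the second-to-last letter is.
"nunokm" has second-to-last letter 'k'. The stems whose second-to-last letter is 'k' (zulrekl → zulrakl, popenukw → popenakw) change the last vowel to 'a'.
The other patterns: stems whose second-to-last letter is 'w' insert -ez- after the first vowel; stems whose second-to-last letter is 'l' or 't' add -ir.
So nunokm → nunakm.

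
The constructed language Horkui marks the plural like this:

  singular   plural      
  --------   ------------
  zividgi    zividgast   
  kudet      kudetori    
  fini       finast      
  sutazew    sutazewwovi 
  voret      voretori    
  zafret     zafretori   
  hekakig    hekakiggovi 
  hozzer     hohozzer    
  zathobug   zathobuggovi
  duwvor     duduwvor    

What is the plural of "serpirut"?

serpirutori

zafret and hozzer both have last vowel 'e' yet inflect differently (zafretori, hohozzer), so the last vowel is not what conditions the rule; the final letter is.
"serpirut" ends in -t. The stems ending in -t (zafret → zafretori, kudet → kudetori, voret → voretori) add -ori.
The other patterns: stems ending in -i drop the final letter and add -ast; stems ending in -r repeat the first consonant+vowel as a prefix; stems ending in -g or -w double the final consonant and add -ovi.
So serpirut → serpirutori.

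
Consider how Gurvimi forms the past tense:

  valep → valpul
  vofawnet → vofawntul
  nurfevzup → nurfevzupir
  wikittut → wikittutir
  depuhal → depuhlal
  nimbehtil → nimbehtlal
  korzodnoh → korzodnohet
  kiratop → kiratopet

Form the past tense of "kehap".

valep and nurfevzup both end in -p yet inflect differently (valpul, nurfevzupir), so the final letter is not what conditions the rule; the last vowel is.
"kehap" has last vowel 'a'. The one such stem in the data (depuhal → depuhlal) deletes the last vowel and adds -al (as does nimbehtil), so the same rule applies.
So kehap → kehpal.

kehpal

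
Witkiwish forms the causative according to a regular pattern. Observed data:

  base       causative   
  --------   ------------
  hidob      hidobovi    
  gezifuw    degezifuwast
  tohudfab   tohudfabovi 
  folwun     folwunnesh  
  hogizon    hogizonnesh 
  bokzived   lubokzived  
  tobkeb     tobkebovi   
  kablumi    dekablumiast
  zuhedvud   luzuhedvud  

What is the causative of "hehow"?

dehehowast

"hehow" ends in -w. The one such stem in the data (gezifuw → degezifuwast) adds de- … -ast around the stem, so the same rule applies.
So hehow → dehehowast.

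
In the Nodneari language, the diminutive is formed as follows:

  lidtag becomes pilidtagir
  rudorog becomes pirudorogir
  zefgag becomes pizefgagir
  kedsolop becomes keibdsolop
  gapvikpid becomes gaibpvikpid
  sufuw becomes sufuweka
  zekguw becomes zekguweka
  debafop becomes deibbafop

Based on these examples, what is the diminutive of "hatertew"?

haterteweka

rudorog and kedsolop both have last vowel 'o' yet inflect differently (pirudorogir, keibdsolop), so the last vowel is not what conditions the rule; the final letter is.
"hatertew" ends in -w. The stems ending in -w (sufuw → sufuweka, zekguw → zekguweka) add -eka.
So hatertew → haterteweka.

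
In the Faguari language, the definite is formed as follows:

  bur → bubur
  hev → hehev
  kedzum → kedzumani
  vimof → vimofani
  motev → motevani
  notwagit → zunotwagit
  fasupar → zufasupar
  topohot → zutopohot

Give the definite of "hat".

hahat

"hat" has 1 vowel. The stems with 1 vowel (bur → bubur, hev → hehev) repeat the first consonant+vowel as a prefix.
The other patterns: stems with 2 vowels add -ani; stems with 3 vowels add the prefix zu-.
So hat → hahat.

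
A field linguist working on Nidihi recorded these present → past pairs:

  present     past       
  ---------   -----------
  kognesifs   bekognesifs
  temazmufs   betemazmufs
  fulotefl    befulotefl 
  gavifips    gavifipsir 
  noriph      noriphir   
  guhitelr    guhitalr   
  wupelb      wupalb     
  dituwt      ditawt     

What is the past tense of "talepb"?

talepbir

kognesifs and gavifips both end in -s yet inflect differently (bekognesifs, gavifipsir), so the final letter is not what conditions the rule; the second-to-last letter is.
"talepb" has second-to-last letter 'p'. The stems whose second-to-last letter is 'p' (gavifips → gavifipsir, noriph → noriphir) add -ir.
The other patterns: stems whose second-to-last letter is 'f' add the prefix be-; stems whose second-to-last letter is 'l' or 'w' change the last vowel to 'a'.
So talepb → talepbir.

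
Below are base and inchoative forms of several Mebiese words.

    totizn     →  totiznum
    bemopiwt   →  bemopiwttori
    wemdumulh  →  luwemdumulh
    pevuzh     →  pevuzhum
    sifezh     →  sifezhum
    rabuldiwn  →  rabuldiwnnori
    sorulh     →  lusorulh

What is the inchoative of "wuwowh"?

wuwowhhori

"wuwowh" has second-to-last letter 'w'. The stems whose second-to-last letter is 'w' (bemopiwt → bemopiwttori, rabuldiwn → rabuldiwnnori) double the final consonant and add -ori.
The other patterns: stems whose second-to-last letter is 'l' add the prefix lu-; stems whose second-to-last letter is 'z' add -um.
So wuwowh → wuwowhhori.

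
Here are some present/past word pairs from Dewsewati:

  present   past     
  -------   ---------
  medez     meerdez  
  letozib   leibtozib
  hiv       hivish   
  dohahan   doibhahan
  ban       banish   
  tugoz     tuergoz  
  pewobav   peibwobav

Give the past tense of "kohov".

"kohov" has 2 vowels. The stems with 2 vowels (tugoz → tuergoz, medez → meerdez) insert -er- after the first vowel.
The other patterns: stems with 1 vowel add -ish; stems with 3 vowels insert -ib- after the first vowel.
So kohov → koerhov.

koerhov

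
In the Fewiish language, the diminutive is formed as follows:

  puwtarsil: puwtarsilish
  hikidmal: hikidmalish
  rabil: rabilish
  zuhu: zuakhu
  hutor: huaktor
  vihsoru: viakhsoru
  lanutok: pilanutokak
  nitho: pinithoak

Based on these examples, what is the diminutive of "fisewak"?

pifisewakak

hutor and lanutok both have last vowel 'o' yet inflect differently (huaktor, pilanutokak), so the last vowel is not what conditions the rule; the final letter is.
"fisewak" ends in -k. The one such stem in the data (lanutok → pilanutokak) adds pi- … -ak around the stem, so the same rule applies.
The other patterns: stems ending in -l add -ish; stems ending in -r or -u insert -ak- after the first vowel.
So fisewak → pifisewakak.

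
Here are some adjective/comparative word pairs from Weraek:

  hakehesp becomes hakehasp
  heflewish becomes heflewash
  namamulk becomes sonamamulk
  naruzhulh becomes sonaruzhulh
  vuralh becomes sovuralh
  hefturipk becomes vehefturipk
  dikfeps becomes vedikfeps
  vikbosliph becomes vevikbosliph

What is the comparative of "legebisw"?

heflewish and naruzhulh both end in -h yet inflect differently (heflewash, sonaruzhulh), so the final letter is not what conditions the rule; the second-to-last letter is.
"legebisw" has second-to-last letter 's'. The stems whose second-to-last letter is 's' (hakehesp → hakehasp, heflewish → heflewash) change the last vowel to 'a'.
So legebisw → legebasw.

legebasw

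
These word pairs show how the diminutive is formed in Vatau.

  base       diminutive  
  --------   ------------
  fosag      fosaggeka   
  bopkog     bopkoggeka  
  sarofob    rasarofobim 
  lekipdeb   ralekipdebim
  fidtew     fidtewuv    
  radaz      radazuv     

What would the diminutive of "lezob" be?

bopkog and sarofob both have last vowel 'o' yet inflect differently (bopkoggeka, rasarofobim), so the last vowel is not what conditions the rule; the final letter is.
"lezob" ends in -b. The stems ending in -b (sarofob → rasarofobim, lekipdeb → ralekipdebim) add ra- … -im around the stem.
The other patterns: stems ending in -g double the final consonant and add -eka; stems ending in -w or -z add -uv.
So lezob → ralezobim.

ralezobim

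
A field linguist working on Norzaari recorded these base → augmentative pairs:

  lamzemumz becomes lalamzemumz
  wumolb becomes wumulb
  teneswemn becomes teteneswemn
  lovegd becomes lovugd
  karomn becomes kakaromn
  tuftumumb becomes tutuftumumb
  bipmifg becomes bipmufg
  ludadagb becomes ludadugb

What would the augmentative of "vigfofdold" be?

"vigfofdold" has second-to-last letter 'l'. The one such stem in the data (wumolb → wumulb) changes the last vowel to 'u' (as do ludadagb, bipmifg), so the same rule applies.
The other pattern: stems whose second-to-last letter is 'm' repeat the first consonant+vowel as a prefix.
So vigfofdold → vigfofduld.

vigfofduld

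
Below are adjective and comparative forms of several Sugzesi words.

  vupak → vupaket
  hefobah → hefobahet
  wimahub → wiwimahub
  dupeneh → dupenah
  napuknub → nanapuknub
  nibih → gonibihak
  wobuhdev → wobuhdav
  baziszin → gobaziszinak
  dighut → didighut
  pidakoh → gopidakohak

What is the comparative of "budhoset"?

budhosat

dupeneh and nibih both end in -h yet inflect differently (dupenah, gonibihak), so the final letter is not what conditions the rule; the last vowel is.
"budhoset" has last vowel 'e'. The stems whose last vowel is 'e' (dupeneh → dupenah, wobuhdev → wobuhdav) change the last vowel to 'a'.
So budhoset → budhosat.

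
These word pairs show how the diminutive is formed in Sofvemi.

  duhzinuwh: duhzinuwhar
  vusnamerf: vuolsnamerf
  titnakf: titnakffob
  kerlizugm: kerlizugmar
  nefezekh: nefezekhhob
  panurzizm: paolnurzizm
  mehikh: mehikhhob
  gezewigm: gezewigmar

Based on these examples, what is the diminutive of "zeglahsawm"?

zeglahsawmar

titnakf and vusnamerf both end in -f yet inflect differently (titnakffob, vuolsnamerf), so the final letter is not what conditions the rule; the second-to-last letter is.
"zeglahsawm" has second-to-last letter 'w'. The one such stem in the data (duhzinuwh → duhzinuwhar) adds -ar, so the same rule applies.
So zeglahsawm → zeglahsawmar.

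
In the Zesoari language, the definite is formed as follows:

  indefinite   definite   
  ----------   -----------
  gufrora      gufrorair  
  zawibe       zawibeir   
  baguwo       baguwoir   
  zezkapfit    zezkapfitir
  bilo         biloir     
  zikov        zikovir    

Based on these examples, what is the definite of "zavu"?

zavuir

Every pair shown (gufrora → gufrorair, zawibe → zawibeir, baguwo → baguwoir, …) follows the same rule: add -ir.
So zavu → zavuir.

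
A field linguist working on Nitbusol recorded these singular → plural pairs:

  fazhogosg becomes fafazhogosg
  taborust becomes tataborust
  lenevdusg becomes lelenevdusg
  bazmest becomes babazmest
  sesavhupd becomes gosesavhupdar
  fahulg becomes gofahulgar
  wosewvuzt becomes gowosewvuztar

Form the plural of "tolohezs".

gotolohezsar

fazhogosg and fahulg both end in -g yet inflect differently (fafazhogosg, gofahulgar), so the final letter is not what conditions the rule; the second-to-last letter is.
"tolohezs" has second-to-last letter 'z'. The one such stem in the data (wosewvuzt → gowosewvuztar) adds go- … -ar around the stem, so the same rule applies.
So tolohezs → gotolohezsar.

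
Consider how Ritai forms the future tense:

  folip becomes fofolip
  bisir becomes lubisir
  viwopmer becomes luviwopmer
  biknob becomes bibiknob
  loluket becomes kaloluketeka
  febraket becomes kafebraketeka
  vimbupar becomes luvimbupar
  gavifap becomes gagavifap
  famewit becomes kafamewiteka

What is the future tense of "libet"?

viwopmer and loluket both have last vowel 'e' yet inflect differently (luviwopmer, kaloluketeka), so the last vowel is not what conditions the rule; the final letter is.
"libet" ends in -t. The stems ending in -t (loluket → kaloluketeka, febraket → kafebraketeka, famewit → kafamewiteka) add ka- … -eka around the stem.
The other patterns: stems ending in -r add the prefix lu-; stems ending in -b or -p repeat the first consonant+vowel as a prefix.
So libet → kalibeteka.

kalibeteka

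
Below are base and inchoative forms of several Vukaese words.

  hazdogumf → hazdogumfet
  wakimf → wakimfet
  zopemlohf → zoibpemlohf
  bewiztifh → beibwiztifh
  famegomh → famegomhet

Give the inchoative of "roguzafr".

famegomh and bewiztifh both end in -h yet inflect differently (famegomhet, beibwiztifh), so the final letter is not what conditions the rule; the second-to-last letter is.
"roguzafr" has second-to-last letter 'f'. The one such stem in the data (bewiztifh → beibwiztifh) inserts -ib- after the first vowel (as does zopemlohf), so the same rule applies.
So roguzafr → roibguzafr.

roibguzafr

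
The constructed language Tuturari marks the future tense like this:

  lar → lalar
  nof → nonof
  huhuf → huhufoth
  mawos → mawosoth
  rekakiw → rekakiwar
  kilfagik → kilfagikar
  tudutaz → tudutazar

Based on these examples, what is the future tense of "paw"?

nof and huhuf both end in -f yet inflect differently (nonof, huhufoth), so the final letter is not what conditions the rule; the number of vowels is.
"paw" has 1 vowel. The stems with 1 vowel (lar → lalar, nof → nonof) repeat the first consonant+vowel as a prefix.
So paw → papaw.

papaw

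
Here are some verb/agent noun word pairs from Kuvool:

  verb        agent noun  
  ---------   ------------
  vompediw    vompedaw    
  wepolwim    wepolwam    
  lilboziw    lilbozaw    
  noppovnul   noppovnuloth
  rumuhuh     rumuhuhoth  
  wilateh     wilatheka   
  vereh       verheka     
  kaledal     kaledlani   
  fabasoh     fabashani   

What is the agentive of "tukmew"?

tukmweka

rumuhuh and wilateh both end in -h yet inflect differently (rumuhuhoth, wilatheka), so the final letter is not what conditions the rule; the last vowel is.
"tukmew" has last vowel 'e'. The stems whose last vowel is 'e' (wilateh → wilatheka, vereh → verheka) delete the last vowel and add -eka.
The other patterns: stems whose last vowel is 'i' change the last vowel to 'a'; stems whose last vowel is 'u' add -oth; stems whose last vowel is 'a' or 'o' delete the last vowel and add -ani.
So tukmew → tukmweka.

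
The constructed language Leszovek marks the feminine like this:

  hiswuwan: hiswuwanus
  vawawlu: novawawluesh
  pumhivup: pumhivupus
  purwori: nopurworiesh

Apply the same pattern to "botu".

pumhivup and vawawlu both have last vowel 'u' yet inflect differently (pumhivupus, novawawluesh), so the last vowel is not what conditions the rule; whether the stem ends in a vowel or a consonant is.
"botu" ends in a vowel. The stems ending in a vowel (vawawlu → novawawluesh, purwori → nopurworiesh) add no- … -esh around the stem.
So botu → nobotuesh.

nobotuesh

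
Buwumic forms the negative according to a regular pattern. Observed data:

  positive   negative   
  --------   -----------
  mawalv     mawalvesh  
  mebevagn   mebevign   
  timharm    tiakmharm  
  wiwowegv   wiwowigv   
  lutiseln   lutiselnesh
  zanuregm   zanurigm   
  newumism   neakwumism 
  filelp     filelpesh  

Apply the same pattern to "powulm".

"powulm" has second-to-last letter 'l'. The stems whose second-to-last letter is 'l' (lutiseln → lutiselnesh, filelp → filelpesh, mawalv → mawalvesh) add -esh.
So powulm → powulmesh.

powulmesh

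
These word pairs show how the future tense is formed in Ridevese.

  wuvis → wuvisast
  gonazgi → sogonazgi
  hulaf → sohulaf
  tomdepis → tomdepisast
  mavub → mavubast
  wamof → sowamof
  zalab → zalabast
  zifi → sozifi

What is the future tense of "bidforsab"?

bidforsabast

"bidforsab" ends in -b. The stems ending in -b (mavub → mavubast, zalab → zalabast) add -ast.
The other pattern: stems ending in -f or -i add the prefix so-.
So bidforsab → bidforsabast.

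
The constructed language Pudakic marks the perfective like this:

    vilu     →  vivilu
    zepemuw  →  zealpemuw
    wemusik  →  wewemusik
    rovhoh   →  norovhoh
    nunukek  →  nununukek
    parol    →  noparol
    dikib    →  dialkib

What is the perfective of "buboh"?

nobuboh

"buboh" ends in -h. The one such stem in the data (rovhoh → norovhoh) adds the prefix no-, so the same rule applies.
The other patterns: stems ending in -k or -u repeat the first consonant+vowel as a prefix; stems ending in -b or -w insert -al- after the first vowel.
So buboh → nobuboh.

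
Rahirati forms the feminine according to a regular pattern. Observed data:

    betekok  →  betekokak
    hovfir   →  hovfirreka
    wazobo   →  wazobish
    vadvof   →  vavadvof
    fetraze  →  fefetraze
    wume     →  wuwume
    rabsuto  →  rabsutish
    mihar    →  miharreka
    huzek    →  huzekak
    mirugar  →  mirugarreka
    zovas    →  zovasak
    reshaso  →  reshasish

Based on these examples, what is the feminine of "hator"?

hatorreka

"hator" ends in -r. The stems ending in -r (mirugar → mirugarreka, mihar → miharreka, hovfir → hovfirreka) double the final consonant and add -eka.
So hator → hatorreka.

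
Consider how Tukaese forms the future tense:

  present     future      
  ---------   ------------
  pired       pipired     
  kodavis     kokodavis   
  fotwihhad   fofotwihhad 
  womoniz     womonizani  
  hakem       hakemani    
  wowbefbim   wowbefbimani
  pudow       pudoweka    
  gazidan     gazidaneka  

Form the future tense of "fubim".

"fubim" ends in -m. The stems ending in -m (hakem → hakemani, wowbefbim → wowbefbimani) add -ani.
The other patterns: stems ending in -d or -s repeat the first consonant+vowel as a prefix; stems ending in -n or -w add -eka.
So fubim → fubimani.

fubimani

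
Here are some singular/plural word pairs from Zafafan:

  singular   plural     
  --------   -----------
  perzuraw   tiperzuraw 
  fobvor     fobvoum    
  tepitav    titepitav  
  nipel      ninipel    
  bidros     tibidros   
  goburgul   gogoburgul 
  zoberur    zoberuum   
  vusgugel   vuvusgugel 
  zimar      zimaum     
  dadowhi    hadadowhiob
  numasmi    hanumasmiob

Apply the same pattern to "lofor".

lofoum

goburgul and zoberur both have last vowel 'u' yet inflect differently (gogoburgul, zoberuum), so the last vowel is not what conditions the rule; the final letter is.
"lofor" ends in -r. The stems ending in -r (zimar → zimaum, zoberur → zoberuum, fobvor → fobvoum) drop the final letter and add -um.
The other patterns: stems ending in -l repeat the first consonant+vowel as a prefix; stems ending in -i add ha- … -ob around the stem; stems ending in -s, -v or -w add the prefix ti-.
So lofor → lofoum.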